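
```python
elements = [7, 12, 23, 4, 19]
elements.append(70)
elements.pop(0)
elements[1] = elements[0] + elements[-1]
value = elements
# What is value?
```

Trace:
`elements = [7, 12, 23, 4, 19]` → elements = [7, 12, 23, 4, 19]
`elements.append(70)` → elements = [7, 12, 23, 4, 19, 70]
`elements.pop(0)` → elements = [12, 23, 4, 19, 70]
`elements[1] = elements[0] + elements[-1]` → elements = [12, 82, 4, 19, 70]
`value = elements` → value = [12, 82, 4, 19, 70]
So value = [12, 82, 4, 19, 70]

Answer: [12, 82, 4, 19, 70]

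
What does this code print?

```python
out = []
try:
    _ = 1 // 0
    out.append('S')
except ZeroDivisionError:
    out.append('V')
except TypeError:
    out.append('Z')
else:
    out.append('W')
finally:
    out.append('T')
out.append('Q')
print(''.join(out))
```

Execution trace: 'V' (except ZeroDivisionError) → 'T' (finally) → 'Q' (after the try/except). Output: VTQ

Answer: VTQ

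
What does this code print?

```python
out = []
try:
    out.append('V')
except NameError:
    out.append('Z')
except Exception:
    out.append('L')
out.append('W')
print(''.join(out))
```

Execution trace: 'V' (try body, no exception) → 'W' (after the try/except). Output: VW

Answer: VW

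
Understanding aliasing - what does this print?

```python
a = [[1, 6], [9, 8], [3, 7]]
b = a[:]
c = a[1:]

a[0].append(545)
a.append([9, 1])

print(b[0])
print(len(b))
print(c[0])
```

Key concept: slice with nested mutation.
Step by step:
`a = [[1, 6], [9, 8], [3, 7]]` → a = [[1, 6], [9, 8], [3, 7]]
`b = a[:]` → b = [[1, 6], [9, 8], [3, 7]]
`c = a[1:]` → c = [[9, 8], [3, 7]]
`a[0].append(545)` → a = [[1, 6, 545], [9, 8], [3, 7]]; b = [[1, 6, 545], [9, 8], [3, 7]]
`a.append([9, 1])` → a = [[1, 6, 545], [9, 8], [3, 7], [9, 1]]
`print(b[0])` → prints [1, 6, 545]
`print(len(b))` → prints 3
`print(c[0])` → prints [9, 8]

Answer:
[1, 6, 545]
3
[9, 8]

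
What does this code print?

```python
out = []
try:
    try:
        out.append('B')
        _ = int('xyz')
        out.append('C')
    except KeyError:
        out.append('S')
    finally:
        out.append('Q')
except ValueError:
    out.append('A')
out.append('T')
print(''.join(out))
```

Execution trace: 'B' (inner try body) → 'Q' (inner finally) → 'A' (outer except ValueError) → 'T' (after the try/except). Output: BQAT

Answer: BQAT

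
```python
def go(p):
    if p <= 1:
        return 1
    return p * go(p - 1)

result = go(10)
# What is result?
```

go(10) = 10 * 9 * 8 * 7 * 6 * 5 * 4 * 3 * 2 * 1 = 3628800

Answer: 3628800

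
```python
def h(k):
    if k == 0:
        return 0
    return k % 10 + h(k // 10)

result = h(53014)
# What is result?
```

Sum of digits of 53014: 4 + 1 + 0 + 3 + 5 = 13

Answer: 13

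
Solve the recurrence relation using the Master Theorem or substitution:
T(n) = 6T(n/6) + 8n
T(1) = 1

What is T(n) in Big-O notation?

By Master Theorem: a=6, b=6, f(n)=8n. Since log_6(6) = 1 and f(n) = Θ(n^1), Case 2 applies. T(n) = O(n log n).

Answer: O(n log n)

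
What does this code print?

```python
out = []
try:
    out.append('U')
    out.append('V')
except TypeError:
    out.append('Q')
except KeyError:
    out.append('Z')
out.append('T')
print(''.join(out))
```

Execution trace: 'U' (try body) → 'V' (try body, no exception) → 'T' (after the try/except). Output: UVT

Answer: UVT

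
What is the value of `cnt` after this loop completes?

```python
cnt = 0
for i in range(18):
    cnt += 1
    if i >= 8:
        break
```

Loop breaks when i reaches 8, cnt is 9
`cnt` takes the values: 0 → 1 → 2 → 3 → 4 → 5 → 6 → 7 → 8 → 9

Answer: 9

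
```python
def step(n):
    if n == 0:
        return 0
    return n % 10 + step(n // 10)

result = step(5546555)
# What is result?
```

Sum of digits of 5546555: 5 + 5 + 5 + 6 + 4 + 5 + 5 = 35

Answer: 35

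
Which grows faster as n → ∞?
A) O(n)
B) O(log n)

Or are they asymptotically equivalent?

O(n) vs O(log n): Higher order terms dominate.

Answer: A) O(n) grows faster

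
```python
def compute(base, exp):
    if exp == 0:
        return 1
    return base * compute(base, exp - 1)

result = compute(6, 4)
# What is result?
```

compute(6, 4) = 6 * 6 * 6 * 6 = 1296

Answer: 1296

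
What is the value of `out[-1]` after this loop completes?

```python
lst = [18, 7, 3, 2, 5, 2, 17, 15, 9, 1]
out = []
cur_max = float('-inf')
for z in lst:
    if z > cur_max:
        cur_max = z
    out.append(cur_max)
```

Running max ends at 18
`out` takes the values: [] → [18] → [18, 18] → [18, 18, 18] → [18, 18, 18, 18] → [18, 18, 18, 18, 18] → [18, 18, 18, 18, 18, 18] → [18, 18, 18, 18, 18, 18, 18] → [18, 18, 18, 18, 18, 18, 18, 18] → [18, 18, 18, 18, 18, 18, 18, 18, 18] → [18, 18, 18, 18, 18, 18, 18, 18, 18, 18]
So `out[-1]` = 18

Answer: 18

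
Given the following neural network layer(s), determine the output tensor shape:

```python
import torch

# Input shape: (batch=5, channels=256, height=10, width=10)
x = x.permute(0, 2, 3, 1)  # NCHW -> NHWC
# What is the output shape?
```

Input: (5, 256, 10, 10) -> Output: (5, 10, 10, 256)

Answer: (5, 10, 10, 256)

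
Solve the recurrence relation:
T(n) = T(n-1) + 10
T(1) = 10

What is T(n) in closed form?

Unrolling: T(n) = T(1) + 10·(n-1) = 10 + 10(n-1) = 10n.

Answer: T(n) = 10n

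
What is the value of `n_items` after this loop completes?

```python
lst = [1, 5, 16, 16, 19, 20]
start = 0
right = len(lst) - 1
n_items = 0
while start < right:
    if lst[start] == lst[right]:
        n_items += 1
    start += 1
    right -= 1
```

Count matching pairs from ends
`n_items` takes the values: 0 → 1

Answer: 1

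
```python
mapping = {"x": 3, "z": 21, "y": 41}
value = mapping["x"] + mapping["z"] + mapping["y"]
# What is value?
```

Trace:
`mapping = {"x": 3, "z": 21, "y": 41}` → mapping = {'x': 3, 'z': 21, 'y': 41}
`value = mapping["x"] + mapping["z"] + mapping["y"]` → value = 65
So value = 65

Answer: 65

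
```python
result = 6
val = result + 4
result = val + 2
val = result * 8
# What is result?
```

Trace:
`result = 6` → result = 6
`val = result + 4` → val = 10
`result = val + 2` → result = 12
`val = result * 8` → val = 96
So result = 12

Answer: 12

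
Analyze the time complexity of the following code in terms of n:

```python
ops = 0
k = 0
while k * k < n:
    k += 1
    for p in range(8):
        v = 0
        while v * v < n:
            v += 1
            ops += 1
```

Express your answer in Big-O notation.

Each loop level contributes: √n × 1 × √n. Multiplying the contributions gives O(n).

Answer: O(n)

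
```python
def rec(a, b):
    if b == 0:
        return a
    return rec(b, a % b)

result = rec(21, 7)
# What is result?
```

rec(21, 7) -> rec(7, 0) -> 7

Answer: 7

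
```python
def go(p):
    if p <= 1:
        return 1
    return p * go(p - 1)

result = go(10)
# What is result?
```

go(10) = 10 * 9 * 8 * 7 * 6 * 5 * 4 * 3 * 2 * 1 = 3628800

Answer: 3628800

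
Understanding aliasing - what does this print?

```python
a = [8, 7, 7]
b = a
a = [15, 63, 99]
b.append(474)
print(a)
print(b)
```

Key concept: rebinding vs mutation: a is rebound to a new list, b still points at the original.
Step by step:
`a = [8, 7, 7]` → a = [8, 7, 7]
`b = a` → b = [8, 7, 7] (same object as a)
`a = [15, 63, 99]` → a = [15, 63, 99]
`b.append(474)` → b = [8, 7, 7, 474]
`print(a)` → prints [15, 63, 99]
`print(b)` → prints [8, 7, 7, 474]

Answer:
[15, 63, 99]
[8, 7, 7, 474]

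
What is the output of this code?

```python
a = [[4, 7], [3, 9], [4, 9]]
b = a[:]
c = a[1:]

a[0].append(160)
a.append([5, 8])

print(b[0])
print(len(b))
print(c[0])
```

Key concept: slice with nested mutation.
Step by step:
`a = [[4, 7], [3, 9], [4, 9]]` → a = [[4, 7], [3, 9], [4, 9]]
`b = a[:]` → b = [[4, 7], [3, 9], [4, 9]]
`c = a[1:]` → c = [[3, 9], [4, 9]]
`a[0].append(160)` → a = [[4, 7, 160], [3, 9], [4, 9]]; b = [[4, 7, 160], [3, 9], [4, 9]]
`a.append([5, 8])` → a = [[4, 7, 160], [3, 9], [4, 9], [5, 8]]
`print(b[0])` → prints [4, 7, 160]
`print(len(b))` → prints 3
`print(c[0])` → prints [3, 9]

Answer:
[4, 7, 160]
3
[3, 9]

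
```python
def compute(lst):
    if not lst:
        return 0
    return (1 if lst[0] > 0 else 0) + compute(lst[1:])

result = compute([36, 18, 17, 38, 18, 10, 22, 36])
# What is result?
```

Count of positive elements in [36, 18, 17, 38, 18, 10, 22, 36] = 8

Answer: 8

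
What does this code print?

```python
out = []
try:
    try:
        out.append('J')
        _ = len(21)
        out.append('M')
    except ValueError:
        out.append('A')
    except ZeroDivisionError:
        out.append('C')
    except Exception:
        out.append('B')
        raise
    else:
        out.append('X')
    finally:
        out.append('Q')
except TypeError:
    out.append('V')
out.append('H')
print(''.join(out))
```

Execution trace: 'J' (inner try body) → 'B' (inner except Exception) → 'Q' (inner finally) → 'V' (outer except TypeError) → 'H' (after the try/except). Output: JBQVH

Answer: JBQVH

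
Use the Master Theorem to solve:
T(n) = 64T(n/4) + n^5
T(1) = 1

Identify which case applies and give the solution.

a=64, b=4, f(n)=n^5. log_4(64) = 3. Since c=5 > 3 and the regularity condition holds (64(n/4)^5 = (64/4^5)n^5 with 64/4^5 < 1), Case 3 applies: T(n) = Θ(f(n)) = O(n^5).

Answer: O(n^5) - Case 3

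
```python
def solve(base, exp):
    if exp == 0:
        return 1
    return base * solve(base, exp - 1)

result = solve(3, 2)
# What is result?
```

solve(3, 2) = 3 * 3 = 9

Answer: 9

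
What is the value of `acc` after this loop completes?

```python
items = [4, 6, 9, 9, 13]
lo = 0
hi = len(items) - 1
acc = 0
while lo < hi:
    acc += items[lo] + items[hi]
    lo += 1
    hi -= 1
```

Sum of pairs from ends
`acc` takes the values: 0 → 17 → 32

Answer: 32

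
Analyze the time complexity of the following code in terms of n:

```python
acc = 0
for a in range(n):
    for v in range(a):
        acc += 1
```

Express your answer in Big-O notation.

Each loop level contributes: n × n. Multiplying the contributions gives O(n^2).

Answer: O(n^2)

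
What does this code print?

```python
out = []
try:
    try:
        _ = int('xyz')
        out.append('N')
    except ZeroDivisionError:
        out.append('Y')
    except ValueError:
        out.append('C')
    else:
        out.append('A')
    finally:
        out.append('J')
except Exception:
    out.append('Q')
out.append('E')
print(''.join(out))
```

Execution trace: 'C' (inner except ValueError) → 'J' (inner finally) → 'E' (after the try/except). Output: CJE

Answer: CJE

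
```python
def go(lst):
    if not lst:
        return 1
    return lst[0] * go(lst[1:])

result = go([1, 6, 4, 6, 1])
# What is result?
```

Product over [1, 6, 4, 6, 1] = 1 * 6 * 4 * 6 * 1 = 144

Answer: 144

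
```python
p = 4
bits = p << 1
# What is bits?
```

Trace:
`p = 4` → p = 4
`bits = p << 1` → bits = 8
So bits = 8

Answer: 8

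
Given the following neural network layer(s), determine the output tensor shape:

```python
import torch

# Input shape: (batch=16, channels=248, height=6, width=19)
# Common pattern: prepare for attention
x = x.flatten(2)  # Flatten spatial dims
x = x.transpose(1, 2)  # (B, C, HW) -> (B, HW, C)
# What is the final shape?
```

Input: (16, 248, 6, 19) -> after flatten(2): (16, 248, 114) -> Output: (16, 114, 248)

Answer: (16, 114, 248)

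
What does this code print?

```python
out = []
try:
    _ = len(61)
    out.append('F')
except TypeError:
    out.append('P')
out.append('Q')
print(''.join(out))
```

Execution trace: 'P' (except TypeError) → 'Q' (after the try/except). Output: PQ

Answer: PQ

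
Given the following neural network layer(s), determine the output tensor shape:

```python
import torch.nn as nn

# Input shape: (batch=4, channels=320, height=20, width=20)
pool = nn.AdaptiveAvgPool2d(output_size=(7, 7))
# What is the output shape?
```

Input: (4, 320, 20, 20) -> Output: (4, 320, 7, 7)

Answer: (4, 320, 7, 7)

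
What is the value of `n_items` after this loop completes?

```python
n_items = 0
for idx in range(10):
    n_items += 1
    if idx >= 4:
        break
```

Loop breaks when idx reaches 4, n_items is 5
`n_items` takes the values: 0 → 1 → 2 → 3 → 4 → 5

Answer: 5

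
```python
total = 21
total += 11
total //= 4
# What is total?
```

Trace:
`total = 21` → total = 21
`total += 11` → total = 32
`total //= 4` → total = 8
So total = 8

Answer: 8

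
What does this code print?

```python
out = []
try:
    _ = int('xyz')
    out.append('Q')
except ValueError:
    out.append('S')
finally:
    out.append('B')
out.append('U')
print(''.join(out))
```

Execution trace: 'S' (except ValueError) → 'B' (finally) → 'U' (after the try/except). Output: SBU

Answer: SBU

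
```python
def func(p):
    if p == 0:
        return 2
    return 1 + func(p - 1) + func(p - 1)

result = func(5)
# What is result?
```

func(p) = 1 + 2·func(p-1), func(0)=2. Closed form: (2+1)·2^5 - 1 = 95.

Answer: 95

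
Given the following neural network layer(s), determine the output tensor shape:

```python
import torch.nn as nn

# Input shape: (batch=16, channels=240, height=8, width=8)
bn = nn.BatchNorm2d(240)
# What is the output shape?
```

Input: (16, 240, 8, 8) -> Output: (16, 240, 8, 8)

Answer: (16, 240, 8, 8)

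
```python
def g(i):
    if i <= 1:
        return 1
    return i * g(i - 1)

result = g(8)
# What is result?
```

g(8) = 8 * 7 * 6 * 5 * 4 * 3 * 2 * 1 = 40320

Answer: 40320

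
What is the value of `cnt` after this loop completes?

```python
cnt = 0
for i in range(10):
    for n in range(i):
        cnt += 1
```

Triangle number: 0+1+2+...+9
`cnt` takes the values: 0 → 1 → 2 → 3 → 4 → 5 → 6 → 7 → 8 → 9 → 10 → 11 → 12 → 13 → 14 → 15 → 16 → 17 → 18 → 19 → 20 → 21 → 22 → 23 → 24 → 25 → 26 → 27 → 28 → 29 → … → 41 → 42 → 43 → 44 → 45

Answer: 45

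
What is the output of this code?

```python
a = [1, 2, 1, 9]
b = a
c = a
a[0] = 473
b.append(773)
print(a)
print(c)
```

Key concept: multiple aliases.
Step by step:
`a = [1, 2, 1, 9]` → a = [1, 2, 1, 9]
`b = a` → b = [1, 2, 1, 9] (same object as a)
`c = a` → c = [1, 2, 1, 9] (same object as a, b)
`a[0] = 473` → a = [473, 2, 1, 9] (same object as b, c); b = [473, 2, 1, 9] (same object as a, c); c = [473, 2, 1, 9] (same object as a, b)
`b.append(773)` → a = [473, 2, 1, 9, 773] (same object as b, c); b = [473, 2, 1, 9, 773] (same object as a, c); c = [473, 2, 1, 9, 773] (same object as a, b)
`print(a)` → prints [473, 2, 1, 9, 773]
`print(c)` → prints [473, 2, 1, 9, 773]

Answer:
[473, 2, 1, 9, 773]
[473, 2, 1, 9, 773]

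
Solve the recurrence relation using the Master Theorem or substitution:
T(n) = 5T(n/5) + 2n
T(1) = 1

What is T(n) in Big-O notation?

By Master Theorem: a=5, b=5, f(n)=2n. Since log_5(5) = 1 and f(n) = Θ(n^1), Case 2 applies. T(n) = O(n log n).

Answer: O(n log n)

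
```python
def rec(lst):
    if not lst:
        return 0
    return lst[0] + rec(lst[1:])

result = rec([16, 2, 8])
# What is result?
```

16 + 2 + 8 + 0 = 26

Answer: 26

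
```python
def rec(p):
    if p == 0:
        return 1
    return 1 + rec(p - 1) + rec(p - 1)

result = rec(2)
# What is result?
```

rec(p) = 1 + 2·rec(p-1), rec(0)=1. Closed form: (1+1)·2^2 - 1 = 7.

Answer: 7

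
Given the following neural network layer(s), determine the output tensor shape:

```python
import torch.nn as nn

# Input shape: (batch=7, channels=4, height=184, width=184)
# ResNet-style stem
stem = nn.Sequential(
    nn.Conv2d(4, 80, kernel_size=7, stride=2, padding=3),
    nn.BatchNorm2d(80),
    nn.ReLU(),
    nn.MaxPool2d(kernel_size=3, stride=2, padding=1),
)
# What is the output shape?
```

Input: (7, 4, 184, 184) -> after Conv2d 7x7 stride=2: (7, 80, 92, 92) -> Output: (7, 80, 46, 46)

Answer: (7, 80, 46, 46)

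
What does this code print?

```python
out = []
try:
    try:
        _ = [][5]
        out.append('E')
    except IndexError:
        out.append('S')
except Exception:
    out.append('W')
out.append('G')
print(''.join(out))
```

Execution trace: 'S' (inner except IndexError) → 'G' (after the try/except). Output: SG

Answer: SG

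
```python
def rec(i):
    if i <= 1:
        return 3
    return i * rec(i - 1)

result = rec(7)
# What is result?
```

rec(7) = 7 * 6 * 5 * 4 * 3 * 2 * 3 = 15120

Answer: 15120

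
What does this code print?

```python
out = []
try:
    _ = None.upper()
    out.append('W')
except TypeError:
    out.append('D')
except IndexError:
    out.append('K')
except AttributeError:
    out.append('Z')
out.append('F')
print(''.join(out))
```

Execution trace: 'Z' (except AttributeError) → 'F' (after the try/except). Output: ZF

Answer: ZF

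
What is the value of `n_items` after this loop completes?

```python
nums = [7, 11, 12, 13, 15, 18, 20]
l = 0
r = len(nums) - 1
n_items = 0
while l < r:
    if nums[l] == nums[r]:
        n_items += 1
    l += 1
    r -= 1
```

Count matching pairs from ends
`n_items` takes the values: 0

Answer: 0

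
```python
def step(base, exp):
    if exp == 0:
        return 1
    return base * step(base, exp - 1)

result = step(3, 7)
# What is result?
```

step(3, 7) = 3 * 3 * 3 * 3 * 3 * 3 * 3 = 2187

Answer: 2187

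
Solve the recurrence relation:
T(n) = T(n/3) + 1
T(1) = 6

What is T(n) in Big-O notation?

Each step divides n by 3 and adds 1. After log_3(n) steps we reach T(1)=6. So T(n) = 1·log_3(n) + 6 = O(log n).

Answer: O(log n)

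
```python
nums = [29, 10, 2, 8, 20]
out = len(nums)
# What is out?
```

Trace:
`nums = [29, 10, 2, 8, 20]` → nums = [29, 10, 2, 8, 20]
`out = len(nums)` → out = 5
So out = 5

Answer: 5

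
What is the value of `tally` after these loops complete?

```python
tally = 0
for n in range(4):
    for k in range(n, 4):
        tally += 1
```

Upper triangle: 4 + 3 + ... + 1
`tally` takes the values: 0 → 1 → 2 → 3 → 4 → 5 → 6 → 7 → 8 → 9 → 10

Answer: 10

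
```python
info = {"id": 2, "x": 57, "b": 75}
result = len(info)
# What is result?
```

Trace:
`info = {"id": 2, "x": 57, "b": 75}` → info = {'id': 2, 'x': 57, 'b': 75}
`result = len(info)` → result = 3
So result = 3

Answer: 3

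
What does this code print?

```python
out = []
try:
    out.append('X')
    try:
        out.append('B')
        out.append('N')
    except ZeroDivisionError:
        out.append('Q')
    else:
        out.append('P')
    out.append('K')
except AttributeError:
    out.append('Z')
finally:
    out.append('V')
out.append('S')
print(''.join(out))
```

Execution trace: 'X' (try body) → 'B' (inner try body) → 'N' (inner try body, no exception) → 'P' (inner else) → 'K' (try body, no exception) → 'V' (finally) → 'S' (after the try/except). Output: XBNPKVS

Answer: XBNPKVS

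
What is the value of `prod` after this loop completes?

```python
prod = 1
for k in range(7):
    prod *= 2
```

2^7 = 128
`prod` takes the values: 1 → 2 → 4 → 8 → 16 → 32 → 64 → 128

Answer: 128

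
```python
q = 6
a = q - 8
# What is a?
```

Trace:
`q = 6` → q = 6
`a = q - 8` → a = -2
So a = -2

Answer: -2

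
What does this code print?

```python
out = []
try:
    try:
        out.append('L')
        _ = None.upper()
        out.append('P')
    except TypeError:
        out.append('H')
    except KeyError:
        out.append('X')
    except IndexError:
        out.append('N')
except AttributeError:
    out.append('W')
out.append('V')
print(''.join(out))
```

Execution trace: 'L' (try body) → 'W' (outer except AttributeError) → 'V' (after the try/except). Output: LWV

Answer: LWV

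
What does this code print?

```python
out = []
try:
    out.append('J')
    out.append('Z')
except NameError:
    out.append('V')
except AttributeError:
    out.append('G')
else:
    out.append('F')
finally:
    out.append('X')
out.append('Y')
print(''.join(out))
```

Execution trace: 'J' (try body) → 'Z' (try body, no exception) → 'F' (else) → 'X' (finally) → 'Y' (after the try/except). Output: JZFXY

Answer: JZFXY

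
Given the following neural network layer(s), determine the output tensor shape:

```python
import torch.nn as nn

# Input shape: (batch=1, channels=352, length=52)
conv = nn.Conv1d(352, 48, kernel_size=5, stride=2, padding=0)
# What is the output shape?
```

Input: (1, 352, 52) -> Output: (1, 48, 24)

Answer: (1, 48, 24)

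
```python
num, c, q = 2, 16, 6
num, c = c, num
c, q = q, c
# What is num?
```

Trace:
`num, c, q = 2, 16, 6` → num = 2; c = 16; q = 6
`num, c = c, num` → num = 16; c = 2
`c, q = q, c` → c = 6; q = 2
So num = 16

Answer: 16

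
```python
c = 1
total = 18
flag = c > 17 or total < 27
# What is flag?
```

Trace:
`c = 1` → c = 1
`total = 18` → total = 18
`flag = c > 17 or total < 27` → flag = True
So flag = True

Answer: True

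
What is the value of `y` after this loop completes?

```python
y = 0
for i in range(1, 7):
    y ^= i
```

XOR of 1 to 6
`y` takes the values: 0 → 1 → 3 → 0 → 4 → 1 → 7

Answer: 7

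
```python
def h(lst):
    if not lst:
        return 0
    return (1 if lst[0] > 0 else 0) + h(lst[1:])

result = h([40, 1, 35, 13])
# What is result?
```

Count of positive elements in [40, 1, 35, 13] = 4

Answer: 4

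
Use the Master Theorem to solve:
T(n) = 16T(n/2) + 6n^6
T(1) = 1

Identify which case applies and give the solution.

a=16, b=2, f(n)=6n^6. log_2(16) = 4. Since c=6 > 4 and the regularity condition holds (16(n/2)^6 = (16/2^6)n^6 with 16/2^6 < 1), Case 3 applies: T(n) = Θ(f(n)) = O(n^6).

Answer: O(n^6) - Case 3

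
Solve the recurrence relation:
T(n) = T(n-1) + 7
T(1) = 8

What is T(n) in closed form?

Unrolling: T(n) = T(1) + 7·(n-1) = 8 + 7(n-1) = 7n + 1.

Answer: T(n) = 7n + 1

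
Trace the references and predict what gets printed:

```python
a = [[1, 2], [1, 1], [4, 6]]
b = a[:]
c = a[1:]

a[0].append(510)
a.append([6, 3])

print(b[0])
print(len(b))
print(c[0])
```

Key concept: slice with nested mutation.
Step by step:
`a = [[1, 2], [1, 1], [4, 6]]` → a = [[1, 2], [1, 1], [4, 6]]
`b = a[:]` → b = [[1, 2], [1, 1], [4, 6]]
`c = a[1:]` → c = [[1, 1], [4, 6]]
`a[0].append(510)` → a = [[1, 2, 510], [1, 1], [4, 6]]; b = [[1, 2, 510], [1, 1], [4, 6]]
`a.append([6, 3])` → a = [[1, 2, 510], [1, 1], [4, 6], [6, 3]]
`print(b[0])` → prints [1, 2, 510]
`print(len(b))` → prints 3
`print(c[0])` → prints [1, 1]

Answer:
[1, 2, 510]
3
[1, 1]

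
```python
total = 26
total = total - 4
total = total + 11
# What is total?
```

Trace:
`total = 26` → total = 26
`total = total - 4` → total = 22
`total = total + 11` → total = 33
So total = 33

Answer: 33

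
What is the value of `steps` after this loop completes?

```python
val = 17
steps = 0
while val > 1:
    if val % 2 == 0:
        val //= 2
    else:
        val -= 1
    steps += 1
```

Steps to reduce 17 to 1
`steps` takes the values: 0 → 1 → 2 → 3 → 4 → 5

Answer: 5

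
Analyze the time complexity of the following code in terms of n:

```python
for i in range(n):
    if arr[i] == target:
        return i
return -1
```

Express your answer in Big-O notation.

This is Linear search in an array. Time complexity: O(n).

Answer: O(n)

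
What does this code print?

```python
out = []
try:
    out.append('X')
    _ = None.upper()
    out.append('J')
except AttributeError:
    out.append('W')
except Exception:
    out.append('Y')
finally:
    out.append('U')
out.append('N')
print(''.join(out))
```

Execution trace: 'X' (try body) → 'W' (except AttributeError) → 'U' (finally) → 'N' (after the try/except). Output: XWUN

Answer: XWUN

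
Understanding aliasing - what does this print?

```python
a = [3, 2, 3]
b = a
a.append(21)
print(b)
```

Key concept: basic list aliasing.
Step by step:
`a = [3, 2, 3]` → a = [3, 2, 3]
`b = a` → b = [3, 2, 3] (same object as a)
`a.append(21)` → a = [3, 2, 3, 21] (same object as b); b = [3, 2, 3, 21] (same object as a)
`print(b)` → prints [3, 2, 3, 21]

Answer: [3, 2, 3, 21]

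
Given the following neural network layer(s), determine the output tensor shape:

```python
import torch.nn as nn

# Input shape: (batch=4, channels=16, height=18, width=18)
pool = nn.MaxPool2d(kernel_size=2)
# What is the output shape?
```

Input: (4, 16, 18, 18) -> Output: (4, 16, 9, 9)

Answer: (4, 16, 9, 9)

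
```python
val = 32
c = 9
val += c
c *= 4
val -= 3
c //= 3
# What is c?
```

Trace:
`val = 32` → val = 32
`c = 9` → c = 9
`val += c` → val = 41
`c *= 4` → c = 36
`val -= 3` → val = 38
`c //= 3` → c = 12
So c = 12

Answer: 12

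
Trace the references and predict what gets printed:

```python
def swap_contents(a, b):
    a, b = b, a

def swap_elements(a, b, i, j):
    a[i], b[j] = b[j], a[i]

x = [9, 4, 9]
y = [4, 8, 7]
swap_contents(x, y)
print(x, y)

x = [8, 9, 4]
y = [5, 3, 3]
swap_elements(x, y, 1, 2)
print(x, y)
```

Key concept: parameter rebinding vs mutation.
Step by step:
`x = [9, 4, 9]` → x = [9, 4, 9]
`y = [4, 8, 7]` → y = [4, 8, 7]
`swap_contents(x, y)` → no visible change to tracked variables
`print(x, y)` → prints [9, 4, 9] [4, 8, 7]
`x = [8, 9, 4]` → x = [8, 9, 4]
`y = [5, 3, 3]` → y = [5, 3, 3]
`swap_elements(x, y, 1, 2)` → x = [8, 3, 4]; y = [5, 3, 9]
`print(x, y)` → prints [8, 3, 4] [5, 3, 9]

Answer:
[9, 4, 9] [4, 8, 7]
[8, 3, 4] [5, 3, 9]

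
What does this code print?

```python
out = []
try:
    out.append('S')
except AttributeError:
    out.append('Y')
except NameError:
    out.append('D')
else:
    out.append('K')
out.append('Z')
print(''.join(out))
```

Execution trace: 'S' (try body, no exception) → 'K' (else) → 'Z' (after the try/except). Output: SKZ

Answer: SKZ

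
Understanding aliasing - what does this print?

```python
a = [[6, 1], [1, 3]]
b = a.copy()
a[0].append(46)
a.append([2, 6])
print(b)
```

Key concept: shallow copy with nested lists.
Step by step:
`a = [[6, 1], [1, 3]]` → a = [[6, 1], [1, 3]]
`b = a.copy()` → b = [[6, 1], [1, 3]]
`a[0].append(46)` → a = [[6, 1, 46], [1, 3]]; b = [[6, 1, 46], [1, 3]]
`a.append([2, 6])` → a = [[6, 1, 46], [1, 3], [2, 6]]
`print(b)` → prints [[6, 1, 46], [1, 3]]

Answer: [[6, 1, 46], [1, 3]]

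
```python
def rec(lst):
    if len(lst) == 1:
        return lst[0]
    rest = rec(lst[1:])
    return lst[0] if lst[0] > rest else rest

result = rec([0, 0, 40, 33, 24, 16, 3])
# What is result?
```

Recursive max over [0, 0, 40, 33, 24, 16, 3] = 40

Answer: 40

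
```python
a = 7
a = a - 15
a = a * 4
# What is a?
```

Trace:
`a = 7` → a = 7
`a = a - 15` → a = -8
`a = a * 4` → a = -32
So a = -32

Answer: -32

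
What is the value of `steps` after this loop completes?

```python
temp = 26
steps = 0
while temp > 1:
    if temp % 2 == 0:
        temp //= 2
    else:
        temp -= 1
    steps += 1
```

Steps to reduce 26 to 1
`steps` takes the values: 0 → 1 → 2 → 3 → 4 → 5 → 6

Answer: 6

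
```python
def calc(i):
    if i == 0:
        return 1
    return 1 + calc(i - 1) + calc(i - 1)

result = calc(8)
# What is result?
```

calc(i) = 1 + 2·calc(i-1), calc(0)=1. Closed form: (1+1)·2^8 - 1 = 511.

Answer: 511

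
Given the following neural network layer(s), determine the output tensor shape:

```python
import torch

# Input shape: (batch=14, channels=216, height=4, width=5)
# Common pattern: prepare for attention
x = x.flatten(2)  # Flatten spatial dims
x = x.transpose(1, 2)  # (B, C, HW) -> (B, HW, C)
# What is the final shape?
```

Input: (14, 216, 4, 5) -> after flatten(2): (14, 216, 20) -> Output: (14, 20, 216)

Answer: (14, 20, 216)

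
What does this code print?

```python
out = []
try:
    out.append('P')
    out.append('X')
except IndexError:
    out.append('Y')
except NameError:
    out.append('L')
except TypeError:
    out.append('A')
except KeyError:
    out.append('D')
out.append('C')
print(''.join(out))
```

Execution trace: 'P' (try body) → 'X' (try body, no exception) → 'C' (after the try/except). Output: PXC

Answer: PXC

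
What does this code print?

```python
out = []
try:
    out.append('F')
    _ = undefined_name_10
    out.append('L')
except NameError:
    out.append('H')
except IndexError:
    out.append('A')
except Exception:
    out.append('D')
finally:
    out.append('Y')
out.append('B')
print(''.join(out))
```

Execution trace: 'F' (try body) → 'H' (except NameError) → 'Y' (finally) → 'B' (after the try/except). Output: FHYB

Answer: FHYB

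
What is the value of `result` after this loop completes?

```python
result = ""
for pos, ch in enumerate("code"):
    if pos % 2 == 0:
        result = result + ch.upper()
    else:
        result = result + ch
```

Uppercase even positions in 'code'
`result` takes the values: "" → "C" → "Co" → "CoD" → "CoDe"

Answer: "CoDe"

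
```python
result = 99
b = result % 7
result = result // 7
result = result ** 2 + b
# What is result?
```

Trace:
`result = 99` → result = 99
`b = result % 7` → b = 1
`result = result // 7` → result = 14
`result = result ** 2 + b` → result = 197
So result = 197

Answer: 197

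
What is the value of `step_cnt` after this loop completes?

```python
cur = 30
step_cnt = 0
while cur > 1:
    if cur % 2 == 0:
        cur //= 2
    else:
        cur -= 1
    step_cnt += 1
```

Steps to reduce 30 to 1
`step_cnt` takes the values: 0 → 1 → 2 → 3 → 4 → 5 → 6 → 7

Answer: 7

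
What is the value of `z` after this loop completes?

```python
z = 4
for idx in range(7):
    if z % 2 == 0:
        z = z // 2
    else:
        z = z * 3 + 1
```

Collatz-style transformation from 4
`z` takes the values: 4 → 2 → 1 → 4 → 2 → 1 → 4 → 2

Answer: 2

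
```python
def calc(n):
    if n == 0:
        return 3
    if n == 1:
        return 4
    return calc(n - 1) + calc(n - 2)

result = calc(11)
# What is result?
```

Build up from base cases: calc(0)=3, calc(1)=4, calc(2)=7, calc(3)=11, calc(4)=18, calc(5)=29, calc(6)=47, ..., calc(11)=521

Answer: 521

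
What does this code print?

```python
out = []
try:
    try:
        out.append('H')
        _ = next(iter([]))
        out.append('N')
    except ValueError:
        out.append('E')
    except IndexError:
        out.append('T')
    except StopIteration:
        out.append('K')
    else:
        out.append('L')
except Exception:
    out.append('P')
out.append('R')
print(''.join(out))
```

Execution trace: 'H' (inner try body) → 'K' (inner except StopIteration) → 'R' (after the try/except). Output: HKR

Answer: HKR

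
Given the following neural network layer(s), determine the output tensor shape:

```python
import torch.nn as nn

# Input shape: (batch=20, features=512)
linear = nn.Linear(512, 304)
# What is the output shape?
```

Input: (20, 512) -> Output: (20, 304)

Answer: (20, 304)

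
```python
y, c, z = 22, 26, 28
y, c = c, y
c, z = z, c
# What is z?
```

Trace:
`y, c, z = 22, 26, 28` → y = 22; c = 26; z = 28
`y, c = c, y` → y = 26; c = 22
`c, z = z, c` → c = 28; z = 22
So z = 22

Answer: 22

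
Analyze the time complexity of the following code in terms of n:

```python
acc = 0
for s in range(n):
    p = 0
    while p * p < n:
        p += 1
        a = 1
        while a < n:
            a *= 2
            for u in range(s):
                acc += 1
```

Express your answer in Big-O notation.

Each loop level contributes: n × √n × log n × n. Multiplying the contributions gives O(n^2√n log n).

Answer: O(n^2√n log n)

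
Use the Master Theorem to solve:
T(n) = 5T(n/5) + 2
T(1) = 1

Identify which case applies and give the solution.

a=5, b=5, f(n)=2. log_5(5) = 1. Since c=0 < 1, Case 1 applies: T(n) = Θ(n^log_b(a)) = O(n).

Answer: O(n) - Case 1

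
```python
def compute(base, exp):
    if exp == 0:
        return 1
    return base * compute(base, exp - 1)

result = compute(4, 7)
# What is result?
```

compute(4, 7) = 4 * 4 * 4 * 4 * 4 * 4 * 4 = 16384

Answer: 16384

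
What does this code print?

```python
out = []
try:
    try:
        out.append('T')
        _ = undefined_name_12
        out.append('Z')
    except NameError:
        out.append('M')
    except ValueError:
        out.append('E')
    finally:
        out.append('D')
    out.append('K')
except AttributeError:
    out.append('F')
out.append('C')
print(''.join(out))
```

Execution trace: 'T' (inner try body) → 'M' (inner except NameError) → 'D' (inner finally) → 'K' (try body, no exception) → 'C' (after the try/except). Output: TMDKC

Answer: TMDKC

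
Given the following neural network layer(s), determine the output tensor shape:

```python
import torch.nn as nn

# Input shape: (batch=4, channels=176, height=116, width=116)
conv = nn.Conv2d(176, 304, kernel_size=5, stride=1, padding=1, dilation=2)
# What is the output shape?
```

Input: (4, 176, 116, 116) -> Output: (4, 304, 110, 110)

Answer: (4, 304, 110, 110)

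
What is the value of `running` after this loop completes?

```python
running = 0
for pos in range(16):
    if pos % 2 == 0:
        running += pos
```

Sum of even numbers 0 to 15
`running` takes the values: 0 → 2 → 6 → 12 → 20 → 30 → 42 → 56

Answer: 56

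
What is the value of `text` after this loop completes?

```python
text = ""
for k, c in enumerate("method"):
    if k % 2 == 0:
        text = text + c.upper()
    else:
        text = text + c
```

Uppercase even positions in 'method'
`text` takes the values: "" → "M" → "Me" → "MeT" → "MeTh" → "MeThO" → "MeThOd"

Answer: "MeThOd"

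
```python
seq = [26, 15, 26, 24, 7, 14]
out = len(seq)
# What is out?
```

Trace:
`seq = [26, 15, 26, 24, 7, 14]` → seq = [26, 15, 26, 24, 7, 14]
`out = len(seq)` → out = 6
So out = 6

Answer: 6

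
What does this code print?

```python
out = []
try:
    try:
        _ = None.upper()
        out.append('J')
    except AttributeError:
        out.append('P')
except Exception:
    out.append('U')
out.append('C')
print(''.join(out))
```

Execution trace: 'P' (inner except AttributeError) → 'C' (after the try/except). Output: PC

Answer: PC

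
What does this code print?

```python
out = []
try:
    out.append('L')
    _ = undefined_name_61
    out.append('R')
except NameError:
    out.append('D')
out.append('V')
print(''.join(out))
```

Execution trace: 'L' (try body) → 'D' (except NameError) → 'V' (after the try/except). Output: LDV

Answer: LDV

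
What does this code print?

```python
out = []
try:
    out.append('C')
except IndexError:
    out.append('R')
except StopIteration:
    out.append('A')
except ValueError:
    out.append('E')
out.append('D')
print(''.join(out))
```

Execution trace: 'C' (try body, no exception) → 'D' (after the try/except). Output: CD

Answer: CD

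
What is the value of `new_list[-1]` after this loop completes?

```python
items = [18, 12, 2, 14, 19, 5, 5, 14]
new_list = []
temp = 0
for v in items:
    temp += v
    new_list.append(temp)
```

Cumulative sum ends at 89
`new_list` takes the values: [] → [18] → [18, 30] → [18, 30, 32] → [18, 30, 32, 46] → [18, 30, 32, 46, 65] → [18, 30, 32, 46, 65, 70] → [18, 30, 32, 46, 65, 70, 75] → [18, 30, 32, 46, 65, 70, 75, 89]
So `new_list[-1]` = 89

Answer: 89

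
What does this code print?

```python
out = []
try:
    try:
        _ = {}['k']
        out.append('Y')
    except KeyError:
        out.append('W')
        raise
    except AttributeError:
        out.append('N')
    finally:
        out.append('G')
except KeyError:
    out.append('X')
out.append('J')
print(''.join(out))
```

Execution trace: 'W' (inner except KeyError) → 'G' (inner finally) → 'X' (outer except KeyError) → 'J' (after the try/except). Output: WGXJ

Answer: WGXJ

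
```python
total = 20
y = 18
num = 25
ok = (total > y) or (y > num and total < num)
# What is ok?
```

Trace:
`total = 20` → total = 20
`y = 18` → y = 18
`num = 25` → num = 25
`ok = (total > y) or (y > num and total < num)` → ok = True
So ok = True

Answer: True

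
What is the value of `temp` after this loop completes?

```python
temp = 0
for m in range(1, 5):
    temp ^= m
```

XOR of 1 to 4
`temp` takes the values: 0 → 1 → 3 → 0 → 4

Answer: 4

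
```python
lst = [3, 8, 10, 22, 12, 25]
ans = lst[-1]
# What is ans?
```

Trace:
`lst = [3, 8, 10, 22, 12, 25]` → lst = [3, 8, 10, 22, 12, 25]
`ans = lst[-1]` → ans = 25
So ans = 25

Answer: 25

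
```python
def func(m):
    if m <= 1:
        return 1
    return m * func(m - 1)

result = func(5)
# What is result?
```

func(5) = 5 * 4 * 3 * 2 * 1 = 120

Answer: 120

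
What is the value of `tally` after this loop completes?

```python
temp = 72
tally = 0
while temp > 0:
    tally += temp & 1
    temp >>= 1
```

Count set bits in 72 (binary: 0b1001000)
`tally` takes the values: 0 → 1 → 2

Answer: 2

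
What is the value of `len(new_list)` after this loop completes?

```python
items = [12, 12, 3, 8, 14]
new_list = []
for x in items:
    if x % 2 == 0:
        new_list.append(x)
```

Count even numbers in [12, 12, 3, 8, 14]
`new_list` takes the values: [] → [12] → [12, 12] → [12, 12, 8] → [12, 12, 8, 14]
So `len(new_list)` = 4

Answer: 4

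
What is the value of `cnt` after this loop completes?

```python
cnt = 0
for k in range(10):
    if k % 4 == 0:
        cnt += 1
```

Count numbers divisible by 4 in range(10)
`cnt` takes the values: 0 → 1 → 2 → 3

Answer: 3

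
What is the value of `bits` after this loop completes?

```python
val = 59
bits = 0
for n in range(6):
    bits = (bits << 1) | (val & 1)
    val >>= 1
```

Reverse lowest 6 bits of 59
`bits` takes the values: 0 → 1 → 3 → 6 → 13 → 27 → 55

Answer: 55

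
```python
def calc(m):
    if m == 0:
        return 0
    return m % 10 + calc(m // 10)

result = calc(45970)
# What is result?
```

Sum of digits of 45970: 0 + 7 + 9 + 5 + 4 = 25

Answer: 25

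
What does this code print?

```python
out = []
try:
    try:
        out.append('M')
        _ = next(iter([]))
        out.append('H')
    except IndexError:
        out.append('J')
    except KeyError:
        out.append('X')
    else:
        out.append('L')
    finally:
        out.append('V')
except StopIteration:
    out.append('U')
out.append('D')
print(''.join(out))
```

Execution trace: 'M' (try body) → 'V' (finally) → 'U' (outer except StopIteration) → 'D' (after the try/except). Output: MVUD

Answer: MVUD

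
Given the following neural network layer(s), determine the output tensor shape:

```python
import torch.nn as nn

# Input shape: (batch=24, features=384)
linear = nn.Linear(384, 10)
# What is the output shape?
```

Input: (24, 384) -> Output: (24, 10)

Answer: (24, 10)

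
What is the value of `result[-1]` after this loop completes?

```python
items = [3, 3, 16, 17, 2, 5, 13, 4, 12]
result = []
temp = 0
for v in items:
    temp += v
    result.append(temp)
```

Cumulative sum ends at 75
`result` takes the values: [] → [3] → [3, 6] → [3, 6, 22] → [3, 6, 22, 39] → [3, 6, 22, 39, 41] → [3, 6, 22, 39, 41, 46] → [3, 6, 22, 39, 41, 46, 59] → [3, 6, 22, 39, 41, 46, 59, 63] → [3, 6, 22, 39, 41, 46, 59, 63, 75]
So `result[-1]` = 75

Answer: 75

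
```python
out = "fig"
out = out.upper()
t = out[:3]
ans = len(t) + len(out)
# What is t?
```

Trace:
`out = "fig"` → out = 'fig'
`out = out.upper()` → out = 'FIG'
`t = out[:3]` → t = 'FIG'
`ans = len(t) + len(out)` → ans = 6
So t = 'FIG'

Answer: 'FIG'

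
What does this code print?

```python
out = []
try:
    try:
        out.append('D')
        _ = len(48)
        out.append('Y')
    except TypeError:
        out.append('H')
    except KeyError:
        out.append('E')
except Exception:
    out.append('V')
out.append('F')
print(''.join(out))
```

Execution trace: 'D' (inner try body) → 'H' (inner except TypeError) → 'F' (after the try/except). Output: DHF

Answer: DHF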